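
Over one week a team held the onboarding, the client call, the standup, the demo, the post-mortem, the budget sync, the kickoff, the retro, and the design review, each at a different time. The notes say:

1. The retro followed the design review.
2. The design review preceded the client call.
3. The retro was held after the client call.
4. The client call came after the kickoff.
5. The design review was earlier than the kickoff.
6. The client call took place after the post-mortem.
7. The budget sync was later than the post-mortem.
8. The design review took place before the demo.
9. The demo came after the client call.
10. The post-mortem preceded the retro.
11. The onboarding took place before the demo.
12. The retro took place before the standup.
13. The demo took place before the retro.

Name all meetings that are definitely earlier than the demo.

Directly stated before the demo: the client call, the design review, and the onboarding.
The kickoff reaches the demo via the kickoff → the client call → the demo.
The post-mortem reaches the demo via the post-mortem → the client call → the demo.

the client call, the design review, the kickoff, the onboarding, the post-mortem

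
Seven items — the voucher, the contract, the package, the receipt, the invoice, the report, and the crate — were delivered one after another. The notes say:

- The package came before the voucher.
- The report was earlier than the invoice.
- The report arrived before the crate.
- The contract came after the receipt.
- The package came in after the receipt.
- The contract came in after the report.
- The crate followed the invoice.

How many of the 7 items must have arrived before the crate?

Directly stated before the crate: the invoice and the report.
No chain forces the package (or any of the others) ahead of the crate.
That's the invoice and the report — 2 in all.

2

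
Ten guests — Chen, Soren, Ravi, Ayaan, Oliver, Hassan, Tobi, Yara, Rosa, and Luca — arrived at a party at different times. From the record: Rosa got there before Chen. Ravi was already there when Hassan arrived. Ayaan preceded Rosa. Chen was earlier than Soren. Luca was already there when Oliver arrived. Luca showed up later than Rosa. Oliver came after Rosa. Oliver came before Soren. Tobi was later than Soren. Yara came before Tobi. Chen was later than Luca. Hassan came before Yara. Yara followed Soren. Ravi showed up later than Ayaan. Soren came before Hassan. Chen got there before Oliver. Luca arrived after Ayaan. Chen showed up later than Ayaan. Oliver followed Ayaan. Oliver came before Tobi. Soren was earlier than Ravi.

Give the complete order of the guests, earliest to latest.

Ayaan, Rosa, Luca, Chen, Oliver, Soren, Ravi, Hassan, Yara, Tobi

The constraints fix every adjacent pair, so only one ordering works:
Ayaan → Rosa → Luca → Chen → Oliver → Soren → Ravi → Hassan → Yara → Tobi.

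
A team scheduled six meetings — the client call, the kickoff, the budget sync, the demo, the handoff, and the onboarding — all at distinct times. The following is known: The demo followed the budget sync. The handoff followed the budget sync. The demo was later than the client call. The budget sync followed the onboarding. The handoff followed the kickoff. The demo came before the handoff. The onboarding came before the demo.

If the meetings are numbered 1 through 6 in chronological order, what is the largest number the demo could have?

The demo must come before the handoff — 1 meeting forced after it.
Everything else can be placed before the demo in some valid order, so the demo can sit as late as position 6 − 1 = 5.

5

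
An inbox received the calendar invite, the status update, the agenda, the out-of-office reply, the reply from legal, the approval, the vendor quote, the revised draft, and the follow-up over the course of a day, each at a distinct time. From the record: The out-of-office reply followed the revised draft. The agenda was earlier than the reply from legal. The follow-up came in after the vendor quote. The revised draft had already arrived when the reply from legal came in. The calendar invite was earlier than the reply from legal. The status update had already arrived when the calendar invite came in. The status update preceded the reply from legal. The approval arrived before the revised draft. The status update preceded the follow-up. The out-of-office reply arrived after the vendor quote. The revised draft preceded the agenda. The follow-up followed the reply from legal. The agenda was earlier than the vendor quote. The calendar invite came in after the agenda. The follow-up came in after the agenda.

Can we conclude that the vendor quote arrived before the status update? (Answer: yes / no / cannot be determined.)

cannot be determined

No chain of stated constraints runs from the vendor quote to the status update, and none runs from the status update to the vendor quote either.
So the relative order of the vendor quote and the status update is not fixed by the given facts.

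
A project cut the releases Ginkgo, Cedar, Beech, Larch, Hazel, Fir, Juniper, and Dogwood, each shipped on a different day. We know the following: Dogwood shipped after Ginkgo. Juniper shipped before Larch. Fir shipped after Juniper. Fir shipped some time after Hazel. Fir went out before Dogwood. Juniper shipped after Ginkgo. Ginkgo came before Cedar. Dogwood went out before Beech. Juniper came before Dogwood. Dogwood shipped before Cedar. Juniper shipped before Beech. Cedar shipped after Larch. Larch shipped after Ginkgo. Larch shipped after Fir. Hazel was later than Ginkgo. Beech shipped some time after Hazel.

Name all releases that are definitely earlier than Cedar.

Directly stated before Cedar: Dogwood, Ginkgo, and Larch.
Fir reaches Cedar via Fir → Dogwood → Cedar.
Hazel reaches Cedar via Hazel → Fir → Dogwood → Cedar.
Juniper reaches Cedar via Juniper → Larch → Cedar.

Dogwood, Fir, Ginkgo, Hazel, Juniper, Larch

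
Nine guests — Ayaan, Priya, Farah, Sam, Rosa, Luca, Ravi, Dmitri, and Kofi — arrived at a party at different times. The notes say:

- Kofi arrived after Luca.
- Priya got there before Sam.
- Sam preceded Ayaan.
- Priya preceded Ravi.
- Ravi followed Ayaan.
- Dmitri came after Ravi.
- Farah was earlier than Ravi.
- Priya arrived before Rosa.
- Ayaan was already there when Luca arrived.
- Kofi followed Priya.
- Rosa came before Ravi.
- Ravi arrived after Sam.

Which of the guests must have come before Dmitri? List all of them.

Directly stated before Dmitri: Ravi.
Ayaan reaches Dmitri via Ayaan → Ravi → Dmitri.
Farah reaches Dmitri via Farah → Ravi → Dmitri.
Priya reaches Dmitri via Priya → Ravi → Dmitri.
Likewise Rosa and Sam each reach Dmitri by chaining the stated constraints.

Ayaan, Farah, Priya, Ravi, Rosa, Sam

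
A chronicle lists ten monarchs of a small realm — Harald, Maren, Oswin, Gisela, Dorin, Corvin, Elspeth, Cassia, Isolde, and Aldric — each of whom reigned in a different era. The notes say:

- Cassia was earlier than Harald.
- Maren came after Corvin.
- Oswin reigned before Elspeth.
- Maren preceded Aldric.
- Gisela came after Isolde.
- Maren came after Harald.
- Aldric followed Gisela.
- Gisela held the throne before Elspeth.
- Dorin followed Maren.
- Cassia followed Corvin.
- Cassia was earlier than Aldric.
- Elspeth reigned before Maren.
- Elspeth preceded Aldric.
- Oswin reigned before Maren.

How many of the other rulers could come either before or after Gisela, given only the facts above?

Forced before Gisela: Isolde; forced after Gisela: Aldric, Dorin, Elspeth, and Maren.
That leaves Cassia, Corvin, Harald, and Oswin with no forced order relative to Gisela — 4.

4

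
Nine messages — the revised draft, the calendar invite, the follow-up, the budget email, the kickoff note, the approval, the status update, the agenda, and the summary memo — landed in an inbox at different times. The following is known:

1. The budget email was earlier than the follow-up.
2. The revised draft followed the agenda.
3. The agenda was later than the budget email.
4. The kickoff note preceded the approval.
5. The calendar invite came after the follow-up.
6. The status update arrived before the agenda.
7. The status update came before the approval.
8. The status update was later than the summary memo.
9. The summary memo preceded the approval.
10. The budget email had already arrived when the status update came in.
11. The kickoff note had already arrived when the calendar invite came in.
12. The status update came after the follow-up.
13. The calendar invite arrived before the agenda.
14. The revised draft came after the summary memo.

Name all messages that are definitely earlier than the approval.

the budget email, the follow-up, the kickoff note, the status update, the summary memo

Directly stated before the approval: the kickoff note, the status update, and the summary memo.
The budget email reaches the approval via the budget email → the status update → the approval.
The follow-up reaches the approval via the follow-up → the status update → the approval.
No chain forces the agenda (or any of the others) ahead of the approval.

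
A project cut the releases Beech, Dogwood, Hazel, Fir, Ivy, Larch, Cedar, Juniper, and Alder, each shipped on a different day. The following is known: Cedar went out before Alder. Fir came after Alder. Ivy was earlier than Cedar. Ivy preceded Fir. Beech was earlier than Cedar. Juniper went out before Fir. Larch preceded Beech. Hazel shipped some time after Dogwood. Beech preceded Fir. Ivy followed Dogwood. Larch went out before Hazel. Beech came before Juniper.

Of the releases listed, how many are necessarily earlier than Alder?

Directly stated before Alder: Cedar.
Beech reaches Alder via Beech → Cedar → Alder.
Dogwood reaches Alder via Dogwood → Ivy → Cedar → Alder.
Ivy reaches Alder via Ivy → Cedar → Alder.
Likewise Larch reaches Alder by chaining the stated constraints.
That's Beech, Cedar, Dogwood, Ivy, and Larch — 5 in all.

5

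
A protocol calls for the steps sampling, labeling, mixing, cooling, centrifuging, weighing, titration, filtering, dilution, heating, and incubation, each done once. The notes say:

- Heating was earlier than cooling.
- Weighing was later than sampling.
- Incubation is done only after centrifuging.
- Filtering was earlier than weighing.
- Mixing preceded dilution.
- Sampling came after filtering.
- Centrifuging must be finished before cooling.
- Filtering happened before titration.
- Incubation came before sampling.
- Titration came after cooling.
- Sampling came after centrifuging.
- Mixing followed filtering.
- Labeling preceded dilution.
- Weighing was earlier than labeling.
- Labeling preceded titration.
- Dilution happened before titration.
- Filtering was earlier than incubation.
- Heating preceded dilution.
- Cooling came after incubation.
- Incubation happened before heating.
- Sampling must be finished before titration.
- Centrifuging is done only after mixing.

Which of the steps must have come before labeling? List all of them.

centrifuging, filtering, incubation, mixing, sampling, weighing

Directly stated before labeling: weighing.
Centrifuging reaches labeling via centrifuging → sampling → weighing → labeling.
Filtering reaches labeling via filtering → weighing → labeling.
Incubation reaches labeling via incubation → sampling → weighing → labeling.
Likewise mixing and sampling each reach labeling by chaining the stated constraints.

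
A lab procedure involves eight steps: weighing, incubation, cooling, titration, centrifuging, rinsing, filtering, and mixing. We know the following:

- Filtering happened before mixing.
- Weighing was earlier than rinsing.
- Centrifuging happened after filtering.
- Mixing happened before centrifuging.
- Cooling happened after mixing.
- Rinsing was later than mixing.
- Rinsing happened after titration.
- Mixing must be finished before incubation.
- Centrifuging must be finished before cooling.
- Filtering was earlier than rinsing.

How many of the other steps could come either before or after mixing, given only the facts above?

2

Forced before mixing: filtering; forced after mixing: centrifuging, cooling, incubation, and rinsing.
That leaves titration and weighing with no forced order relative to mixing — 2.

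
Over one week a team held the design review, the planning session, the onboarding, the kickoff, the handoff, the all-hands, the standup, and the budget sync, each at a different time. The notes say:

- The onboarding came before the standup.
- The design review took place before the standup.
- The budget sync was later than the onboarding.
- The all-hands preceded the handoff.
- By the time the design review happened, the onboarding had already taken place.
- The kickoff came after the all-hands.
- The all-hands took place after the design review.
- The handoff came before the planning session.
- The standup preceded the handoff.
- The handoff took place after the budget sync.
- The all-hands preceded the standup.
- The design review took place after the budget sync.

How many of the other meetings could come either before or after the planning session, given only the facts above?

Forced before the planning session: the all-hands, the budget sync, the design review, the handoff, the onboarding, and the standup.
That leaves the kickoff with no forced order relative to the planning session — 1.

1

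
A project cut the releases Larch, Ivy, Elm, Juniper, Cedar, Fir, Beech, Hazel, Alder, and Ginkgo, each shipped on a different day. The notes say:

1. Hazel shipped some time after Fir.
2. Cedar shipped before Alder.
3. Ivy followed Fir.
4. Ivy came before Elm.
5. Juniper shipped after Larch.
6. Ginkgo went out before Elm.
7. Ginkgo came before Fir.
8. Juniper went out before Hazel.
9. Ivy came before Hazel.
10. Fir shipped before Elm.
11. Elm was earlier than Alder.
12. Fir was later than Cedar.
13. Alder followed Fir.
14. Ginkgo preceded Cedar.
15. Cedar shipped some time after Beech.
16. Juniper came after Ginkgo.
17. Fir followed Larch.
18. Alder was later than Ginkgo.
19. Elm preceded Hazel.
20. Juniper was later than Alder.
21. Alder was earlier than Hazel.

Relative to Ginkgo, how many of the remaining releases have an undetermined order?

Forced after Ginkgo: Alder, Cedar, Elm, Fir, Hazel, Ivy, and Juniper.
That leaves Beech and Larch with no forced order relative to Ginkgo — 2.

2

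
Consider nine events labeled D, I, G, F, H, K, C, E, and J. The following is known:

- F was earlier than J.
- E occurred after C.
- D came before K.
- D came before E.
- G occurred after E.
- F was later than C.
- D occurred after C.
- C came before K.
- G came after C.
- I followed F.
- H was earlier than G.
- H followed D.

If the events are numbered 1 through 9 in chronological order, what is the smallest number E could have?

C and D must both come before E — 2 forced predecessors.
Nothing else is forced ahead of E, so its earliest slot is position 2 + 1 = 3.

3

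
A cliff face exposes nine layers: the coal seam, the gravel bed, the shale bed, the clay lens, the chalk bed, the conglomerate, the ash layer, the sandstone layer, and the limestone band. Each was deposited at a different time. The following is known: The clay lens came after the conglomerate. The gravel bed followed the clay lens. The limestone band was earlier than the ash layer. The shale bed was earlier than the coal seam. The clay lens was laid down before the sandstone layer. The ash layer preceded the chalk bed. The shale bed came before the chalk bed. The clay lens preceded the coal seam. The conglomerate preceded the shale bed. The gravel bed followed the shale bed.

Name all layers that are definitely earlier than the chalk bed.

the ash layer, the conglomerate, the limestone band, the shale bed

Directly stated before the chalk bed: the ash layer and the shale bed.
The conglomerate reaches the chalk bed via the conglomerate → the shale bed → the chalk bed.
The limestone band reaches the chalk bed via the limestone band → the ash layer → the chalk bed.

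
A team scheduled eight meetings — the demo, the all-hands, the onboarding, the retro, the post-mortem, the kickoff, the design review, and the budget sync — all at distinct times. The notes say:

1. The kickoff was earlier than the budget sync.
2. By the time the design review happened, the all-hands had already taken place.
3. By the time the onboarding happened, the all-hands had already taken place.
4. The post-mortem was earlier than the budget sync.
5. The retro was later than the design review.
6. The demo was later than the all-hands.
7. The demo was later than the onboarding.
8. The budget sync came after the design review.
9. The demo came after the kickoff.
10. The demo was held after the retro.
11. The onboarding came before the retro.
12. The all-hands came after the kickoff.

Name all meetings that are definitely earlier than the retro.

the all-hands, the design review, the kickoff, the onboarding

Directly stated before the retro: the design review and the onboarding.
The all-hands reaches the retro via the all-hands → the design review → the retro.
The kickoff reaches the retro via the kickoff → the all-hands → the design review → the retro.
No chain forces the budget sync (or any of the others) ahead of the retro.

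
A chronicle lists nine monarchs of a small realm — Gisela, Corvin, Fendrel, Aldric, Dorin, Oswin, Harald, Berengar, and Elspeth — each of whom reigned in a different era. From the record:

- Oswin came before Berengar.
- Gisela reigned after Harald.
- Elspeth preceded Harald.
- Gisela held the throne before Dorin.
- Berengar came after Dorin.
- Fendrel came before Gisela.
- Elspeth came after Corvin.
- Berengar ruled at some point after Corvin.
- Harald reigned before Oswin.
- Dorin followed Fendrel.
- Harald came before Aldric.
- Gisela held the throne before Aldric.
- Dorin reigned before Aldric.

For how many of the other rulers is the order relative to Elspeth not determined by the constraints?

Forced before Elspeth: Corvin; forced after Elspeth: Aldric, Berengar, Dorin, Gisela, Harald, and Oswin.
That leaves Fendrel with no forced order relative to Elspeth — 1.

1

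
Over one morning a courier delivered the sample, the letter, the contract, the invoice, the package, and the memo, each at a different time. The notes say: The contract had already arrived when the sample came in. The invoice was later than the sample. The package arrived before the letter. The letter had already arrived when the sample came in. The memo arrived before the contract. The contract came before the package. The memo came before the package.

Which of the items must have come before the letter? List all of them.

Directly stated before the letter: the package.
The contract reaches the letter via the contract → the package → the letter.
The memo reaches the letter via the memo → the package → the letter.

the contract, the memo, the package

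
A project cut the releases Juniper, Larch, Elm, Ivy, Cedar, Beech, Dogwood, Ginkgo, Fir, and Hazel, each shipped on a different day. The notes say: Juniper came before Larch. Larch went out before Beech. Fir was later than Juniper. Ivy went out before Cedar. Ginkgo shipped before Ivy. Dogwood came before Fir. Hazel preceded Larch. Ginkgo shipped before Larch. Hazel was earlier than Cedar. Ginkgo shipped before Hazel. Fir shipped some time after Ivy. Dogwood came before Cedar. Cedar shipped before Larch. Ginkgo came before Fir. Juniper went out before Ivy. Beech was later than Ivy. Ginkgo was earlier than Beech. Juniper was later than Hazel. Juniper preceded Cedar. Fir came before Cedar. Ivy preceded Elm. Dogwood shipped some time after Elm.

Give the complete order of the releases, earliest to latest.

Ginkgo, Hazel, Juniper, Ivy, Elm, Dogwood, Fir, Cedar, Larch, Beech

The constraints fix every adjacent pair, so only one ordering works:
Ginkgo → Hazel → Juniper → Ivy → Elm → Dogwood → Fir → Cedar → Larch → Beech.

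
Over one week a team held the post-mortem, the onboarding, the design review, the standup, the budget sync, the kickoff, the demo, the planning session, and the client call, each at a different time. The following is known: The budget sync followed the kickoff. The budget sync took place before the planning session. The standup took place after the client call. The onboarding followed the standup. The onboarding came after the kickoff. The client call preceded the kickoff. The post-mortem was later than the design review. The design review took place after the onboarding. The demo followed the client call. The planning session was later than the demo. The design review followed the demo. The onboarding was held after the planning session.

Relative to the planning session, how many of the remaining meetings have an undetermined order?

Forced before the planning session: the budget sync, the client call, the demo, and the kickoff; forced after the planning session: the design review, the onboarding, and the post-mortem.
That leaves the standup with no forced order relative to the planning session — 1.

1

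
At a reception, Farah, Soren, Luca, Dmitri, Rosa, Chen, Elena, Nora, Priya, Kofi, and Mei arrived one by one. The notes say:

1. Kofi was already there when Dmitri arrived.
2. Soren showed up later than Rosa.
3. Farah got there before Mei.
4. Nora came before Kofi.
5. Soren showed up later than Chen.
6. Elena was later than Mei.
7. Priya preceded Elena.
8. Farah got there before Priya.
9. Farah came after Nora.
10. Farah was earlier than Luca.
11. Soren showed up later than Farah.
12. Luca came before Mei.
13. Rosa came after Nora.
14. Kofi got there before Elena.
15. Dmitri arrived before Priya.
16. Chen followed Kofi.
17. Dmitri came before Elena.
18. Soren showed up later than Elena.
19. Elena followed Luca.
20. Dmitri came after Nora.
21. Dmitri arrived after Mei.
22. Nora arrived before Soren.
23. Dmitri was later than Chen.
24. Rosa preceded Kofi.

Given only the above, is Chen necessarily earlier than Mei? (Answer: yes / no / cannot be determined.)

No chain of stated constraints runs from Chen to Mei, and none runs from Mei to Chen either.
So the relative order of Chen and Mei is not fixed by the given facts.

cannot be determined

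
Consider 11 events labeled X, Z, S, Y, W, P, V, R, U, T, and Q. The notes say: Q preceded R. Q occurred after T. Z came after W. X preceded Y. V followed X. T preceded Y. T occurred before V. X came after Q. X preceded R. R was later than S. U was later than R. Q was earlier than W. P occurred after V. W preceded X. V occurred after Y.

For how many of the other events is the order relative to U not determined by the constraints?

4

Forced before U: Q, R, S, T, W, and X.
That leaves P, V, Y, and Z with no forced order relative to U — 4.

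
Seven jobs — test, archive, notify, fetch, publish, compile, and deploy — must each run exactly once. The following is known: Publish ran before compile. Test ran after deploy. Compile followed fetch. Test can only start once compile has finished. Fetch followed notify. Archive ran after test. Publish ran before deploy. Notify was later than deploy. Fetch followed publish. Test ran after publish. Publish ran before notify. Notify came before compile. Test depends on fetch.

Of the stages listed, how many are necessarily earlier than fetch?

Directly stated before fetch: notify and publish.
Deploy reaches fetch via deploy → notify → fetch.
That's deploy, notify, and publish — 3 in all.

3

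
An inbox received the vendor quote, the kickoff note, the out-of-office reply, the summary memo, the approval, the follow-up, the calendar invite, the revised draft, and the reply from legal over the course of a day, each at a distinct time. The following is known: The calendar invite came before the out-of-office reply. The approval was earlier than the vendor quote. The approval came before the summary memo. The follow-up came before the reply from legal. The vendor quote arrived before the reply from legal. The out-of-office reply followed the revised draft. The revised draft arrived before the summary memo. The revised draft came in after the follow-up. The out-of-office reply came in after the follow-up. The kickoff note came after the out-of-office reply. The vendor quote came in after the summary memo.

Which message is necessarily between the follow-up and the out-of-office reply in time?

the revised draft

Tracing the constraints gives the follow-up → the revised draft → the out-of-office reply, so the revised draft sits after the follow-up and before the out-of-office reply.
No other message is forced both after the follow-up and before the out-of-office reply.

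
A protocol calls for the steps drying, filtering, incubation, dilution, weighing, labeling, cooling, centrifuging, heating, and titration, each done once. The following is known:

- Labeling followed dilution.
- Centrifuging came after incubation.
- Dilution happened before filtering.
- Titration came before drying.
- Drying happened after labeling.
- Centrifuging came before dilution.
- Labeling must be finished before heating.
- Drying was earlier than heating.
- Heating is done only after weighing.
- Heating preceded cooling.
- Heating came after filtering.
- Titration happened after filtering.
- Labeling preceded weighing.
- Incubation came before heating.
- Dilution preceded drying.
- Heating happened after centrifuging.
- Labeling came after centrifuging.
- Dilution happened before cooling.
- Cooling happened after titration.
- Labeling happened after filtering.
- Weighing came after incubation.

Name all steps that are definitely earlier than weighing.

Directly stated before weighing: incubation and labeling.
Centrifuging reaches weighing via centrifuging → labeling → weighing.
Dilution reaches weighing via dilution → labeling → weighing.
Filtering reaches weighing via filtering → labeling → weighing.

centrifuging, dilution, filtering, incubation, labeling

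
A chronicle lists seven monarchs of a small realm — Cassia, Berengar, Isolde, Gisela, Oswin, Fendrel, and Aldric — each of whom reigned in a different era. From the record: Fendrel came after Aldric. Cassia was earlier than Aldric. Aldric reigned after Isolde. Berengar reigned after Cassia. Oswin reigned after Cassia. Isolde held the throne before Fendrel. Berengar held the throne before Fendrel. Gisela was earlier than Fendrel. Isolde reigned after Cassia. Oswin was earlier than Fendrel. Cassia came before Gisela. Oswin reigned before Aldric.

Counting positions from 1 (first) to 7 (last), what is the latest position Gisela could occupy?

Gisela must come before Fendrel — 1 ruler forced after them.
Everything else can be placed before Gisela in some valid order, so Gisela can sit as late as position 7 − 1 = 6.

6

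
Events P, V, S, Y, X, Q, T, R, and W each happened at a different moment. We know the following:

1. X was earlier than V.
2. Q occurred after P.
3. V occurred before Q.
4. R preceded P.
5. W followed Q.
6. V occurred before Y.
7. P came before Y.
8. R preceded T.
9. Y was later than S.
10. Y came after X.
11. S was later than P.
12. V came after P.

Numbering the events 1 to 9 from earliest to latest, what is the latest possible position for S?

8

S must come before Y — 1 event forced after it.
Everything else can be placed before S in some valid order, so S can sit as late as position 9 − 1 = 8.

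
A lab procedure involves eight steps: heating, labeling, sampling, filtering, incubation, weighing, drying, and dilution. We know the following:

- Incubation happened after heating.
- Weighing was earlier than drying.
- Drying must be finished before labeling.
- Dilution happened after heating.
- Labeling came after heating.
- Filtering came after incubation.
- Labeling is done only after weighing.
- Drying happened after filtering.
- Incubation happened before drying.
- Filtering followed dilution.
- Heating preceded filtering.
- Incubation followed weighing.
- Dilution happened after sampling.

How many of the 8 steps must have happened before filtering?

5

Directly stated before filtering: dilution, heating, and incubation.
Sampling reaches filtering via sampling → dilution → filtering.
Weighing reaches filtering via weighing → incubation → filtering.
That's dilution, heating, incubation, sampling, and weighing — 5 in all.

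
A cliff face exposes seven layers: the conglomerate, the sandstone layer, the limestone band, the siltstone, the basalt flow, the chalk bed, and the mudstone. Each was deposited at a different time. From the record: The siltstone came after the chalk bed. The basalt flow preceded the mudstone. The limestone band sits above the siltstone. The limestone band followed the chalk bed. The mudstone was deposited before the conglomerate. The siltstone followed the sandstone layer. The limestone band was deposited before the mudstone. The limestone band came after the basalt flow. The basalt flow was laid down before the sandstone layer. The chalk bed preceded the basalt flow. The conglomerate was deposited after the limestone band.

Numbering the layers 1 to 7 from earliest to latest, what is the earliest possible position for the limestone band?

The basalt flow, the chalk bed, the sandstone layer, and the siltstone must all come before the limestone band — 4 forced predecessors.
Nothing else is forced ahead of the limestone band, so its earliest slot is position 4 + 1 = 5.

5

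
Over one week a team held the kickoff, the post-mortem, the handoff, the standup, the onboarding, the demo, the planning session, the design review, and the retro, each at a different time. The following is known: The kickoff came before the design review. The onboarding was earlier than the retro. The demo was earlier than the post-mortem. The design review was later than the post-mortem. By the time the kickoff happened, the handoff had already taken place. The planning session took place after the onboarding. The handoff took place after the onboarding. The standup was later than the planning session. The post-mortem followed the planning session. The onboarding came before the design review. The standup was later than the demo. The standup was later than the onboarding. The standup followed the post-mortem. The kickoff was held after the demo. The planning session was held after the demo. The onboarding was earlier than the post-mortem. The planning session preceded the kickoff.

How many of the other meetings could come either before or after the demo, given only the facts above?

Forced after the demo: the design review, the kickoff, the planning session, the post-mortem, and the standup.
That leaves the handoff, the onboarding, and the retro with no forced order relative to the demo — 3.

3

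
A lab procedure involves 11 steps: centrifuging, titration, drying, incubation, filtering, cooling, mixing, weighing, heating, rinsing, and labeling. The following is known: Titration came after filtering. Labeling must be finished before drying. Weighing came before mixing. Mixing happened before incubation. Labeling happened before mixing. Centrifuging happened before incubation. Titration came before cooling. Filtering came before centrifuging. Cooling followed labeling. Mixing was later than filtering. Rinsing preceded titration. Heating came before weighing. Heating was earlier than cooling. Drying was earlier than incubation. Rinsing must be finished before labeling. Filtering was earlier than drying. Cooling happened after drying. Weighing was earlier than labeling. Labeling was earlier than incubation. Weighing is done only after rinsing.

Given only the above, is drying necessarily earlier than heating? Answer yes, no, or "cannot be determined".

Tracing the constraints gives heating → weighing → labeling → drying, so heating must come before drying.
That means drying cannot be before heating.

no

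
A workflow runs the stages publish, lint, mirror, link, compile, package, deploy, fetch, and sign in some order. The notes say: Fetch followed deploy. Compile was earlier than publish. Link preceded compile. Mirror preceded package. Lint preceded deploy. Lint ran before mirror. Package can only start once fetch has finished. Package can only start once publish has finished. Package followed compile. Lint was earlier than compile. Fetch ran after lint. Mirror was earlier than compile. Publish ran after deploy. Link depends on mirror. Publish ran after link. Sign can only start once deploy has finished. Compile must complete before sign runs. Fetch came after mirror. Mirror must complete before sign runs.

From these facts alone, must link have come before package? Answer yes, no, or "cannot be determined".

Chain the constraints: link → publish → package. Each link is directly stated, so link comes before package.

yes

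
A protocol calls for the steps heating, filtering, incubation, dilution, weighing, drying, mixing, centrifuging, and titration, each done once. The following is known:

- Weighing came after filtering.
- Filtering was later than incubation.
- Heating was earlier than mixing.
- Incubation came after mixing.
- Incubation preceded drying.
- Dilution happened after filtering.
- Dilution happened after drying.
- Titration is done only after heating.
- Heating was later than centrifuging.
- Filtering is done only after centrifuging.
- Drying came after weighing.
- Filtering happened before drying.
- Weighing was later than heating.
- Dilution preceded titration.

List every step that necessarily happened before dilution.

centrifuging, drying, filtering, heating, incubation, mixing, weighing

Directly stated before dilution: drying and filtering.
Centrifuging reaches dilution via centrifuging → filtering → dilution.
Heating reaches dilution via heating → weighing → drying → dilution.
Incubation reaches dilution via incubation → drying → dilution.
Likewise mixing and weighing each reach dilution by chaining the stated constraints.
No chain forces titration ahead of dilution.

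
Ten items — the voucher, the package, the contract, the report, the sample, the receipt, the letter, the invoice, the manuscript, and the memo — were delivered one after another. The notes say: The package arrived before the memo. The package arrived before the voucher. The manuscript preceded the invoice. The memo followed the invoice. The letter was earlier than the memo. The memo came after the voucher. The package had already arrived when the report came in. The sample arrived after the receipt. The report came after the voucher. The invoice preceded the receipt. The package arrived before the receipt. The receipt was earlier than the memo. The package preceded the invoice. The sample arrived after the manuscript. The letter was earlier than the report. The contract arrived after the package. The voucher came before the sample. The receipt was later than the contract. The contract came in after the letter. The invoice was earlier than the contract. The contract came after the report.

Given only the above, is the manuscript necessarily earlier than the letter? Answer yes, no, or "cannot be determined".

No chain of stated constraints runs from the manuscript to the letter, and none runs from the letter to the manuscript either.
So the relative order of the manuscript and the letter is not fixed by the given facts.

cannot be determined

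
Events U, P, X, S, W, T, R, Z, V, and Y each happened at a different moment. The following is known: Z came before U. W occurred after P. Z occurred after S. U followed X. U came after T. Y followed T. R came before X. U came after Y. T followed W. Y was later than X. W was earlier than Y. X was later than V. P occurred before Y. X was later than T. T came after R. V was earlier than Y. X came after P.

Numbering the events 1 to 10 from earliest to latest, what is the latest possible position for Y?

Y must come before U — 1 event forced after it.
Everything else can be placed before Y in some valid order, so Y can sit as late as position 10 − 1 = 9.

9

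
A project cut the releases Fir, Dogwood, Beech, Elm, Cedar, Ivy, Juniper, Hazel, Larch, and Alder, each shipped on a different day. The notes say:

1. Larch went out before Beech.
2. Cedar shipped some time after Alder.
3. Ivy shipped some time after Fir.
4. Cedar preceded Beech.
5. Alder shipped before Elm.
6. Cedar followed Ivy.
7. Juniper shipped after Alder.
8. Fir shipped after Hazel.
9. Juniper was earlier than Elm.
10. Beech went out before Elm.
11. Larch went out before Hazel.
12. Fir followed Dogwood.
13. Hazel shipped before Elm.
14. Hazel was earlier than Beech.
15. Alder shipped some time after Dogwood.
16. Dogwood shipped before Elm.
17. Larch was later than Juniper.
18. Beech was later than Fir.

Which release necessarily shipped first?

Dogwood

Dogwood has a chain of constraints placing it before every other release, so Dogwood must be first.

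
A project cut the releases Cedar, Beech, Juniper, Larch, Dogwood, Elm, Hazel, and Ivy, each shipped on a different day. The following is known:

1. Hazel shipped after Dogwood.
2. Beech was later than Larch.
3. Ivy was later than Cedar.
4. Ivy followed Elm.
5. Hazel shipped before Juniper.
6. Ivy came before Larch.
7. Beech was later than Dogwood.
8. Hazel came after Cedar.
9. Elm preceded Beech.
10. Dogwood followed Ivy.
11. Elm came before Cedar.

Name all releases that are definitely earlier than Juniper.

Directly stated before Juniper: Hazel.
Cedar reaches Juniper via Cedar → Hazel → Juniper.
Dogwood reaches Juniper via Dogwood → Hazel → Juniper.
Elm reaches Juniper via Elm → Cedar → Hazel → Juniper.
Likewise Ivy reaches Juniper by chaining the stated constraints.

Cedar, Dogwood, Elm, Hazel, Ivy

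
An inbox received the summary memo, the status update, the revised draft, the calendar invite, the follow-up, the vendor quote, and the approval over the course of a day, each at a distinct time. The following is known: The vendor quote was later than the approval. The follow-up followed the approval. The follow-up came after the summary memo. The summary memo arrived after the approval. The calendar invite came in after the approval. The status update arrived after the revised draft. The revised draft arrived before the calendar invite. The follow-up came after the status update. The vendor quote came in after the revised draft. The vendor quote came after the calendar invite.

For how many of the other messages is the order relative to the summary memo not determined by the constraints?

Forced before the summary memo: the approval; forced after the summary memo: the follow-up.
That leaves the calendar invite, the revised draft, the status update, and the vendor quote with no forced order relative to the summary memo — 4.

4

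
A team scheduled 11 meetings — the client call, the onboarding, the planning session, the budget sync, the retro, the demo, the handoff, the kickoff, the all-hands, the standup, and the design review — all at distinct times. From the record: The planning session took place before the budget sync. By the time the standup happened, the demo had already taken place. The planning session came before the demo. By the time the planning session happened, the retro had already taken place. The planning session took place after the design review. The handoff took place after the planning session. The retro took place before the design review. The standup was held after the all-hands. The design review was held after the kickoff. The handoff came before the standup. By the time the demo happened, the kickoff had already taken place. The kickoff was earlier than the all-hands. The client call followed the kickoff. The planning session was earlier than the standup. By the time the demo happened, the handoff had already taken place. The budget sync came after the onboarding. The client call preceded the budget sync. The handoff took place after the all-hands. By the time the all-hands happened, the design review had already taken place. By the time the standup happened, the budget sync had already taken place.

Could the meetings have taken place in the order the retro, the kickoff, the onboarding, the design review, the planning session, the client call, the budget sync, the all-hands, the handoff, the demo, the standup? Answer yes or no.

yes

Check each stated constraint against the proposed order — e.g. the planning session is ahead of the standup; the kickoff is ahead of the demo. Every pair is in the required order; nothing is violated.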